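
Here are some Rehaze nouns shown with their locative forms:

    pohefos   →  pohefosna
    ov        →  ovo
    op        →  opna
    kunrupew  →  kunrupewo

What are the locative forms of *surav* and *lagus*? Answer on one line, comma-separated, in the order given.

suravo, lagusna

The suffix is conditioned by the final consonant: -na when the stem ends in a voiceless consonant (*pohefos*, *op*); -o when the stem ends in a voiced consonant (*ov*, *kunrupew*).
Since the final consonant of *surav* is /v/ (voiced), it takes -o, giving *suravo*.
The final consonant of *lagus* is /s/, which is voiceless, so the suffix is -na, giving *lagusna*.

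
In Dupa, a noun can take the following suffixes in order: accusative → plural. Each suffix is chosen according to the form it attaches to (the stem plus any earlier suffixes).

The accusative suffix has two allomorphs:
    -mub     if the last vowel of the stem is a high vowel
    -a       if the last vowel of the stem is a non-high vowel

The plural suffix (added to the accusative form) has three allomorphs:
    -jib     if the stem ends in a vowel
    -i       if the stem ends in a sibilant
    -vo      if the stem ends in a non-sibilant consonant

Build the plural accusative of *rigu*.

Since the last vowel of *rigu* is /u/ (a high vowel), it takes -mub, giving *rigumub*.
The accusative form *rigumub*: final sound = /b/, a non-sibilant consonant → -vo → *rigumubvo*.

rigumubvo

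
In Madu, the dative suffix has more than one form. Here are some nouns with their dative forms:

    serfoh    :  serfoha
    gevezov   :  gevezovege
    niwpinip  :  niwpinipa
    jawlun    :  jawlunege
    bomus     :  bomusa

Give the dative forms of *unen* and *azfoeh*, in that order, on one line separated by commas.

The suffix is conditioned by the final consonant: -a when the stem ends in a voiceless consonant (*serfoh*, *niwpinip*, *bomus*); -ege when the stem ends in a voiced consonant (*gevezov*, *jawlun*).
*unen*: final consonant = /n/, voiced → -ege → *unenege*.
Since the final consonant of *azfoeh* is /h/ (voiceless), it takes -a, giving *azfoeha*.

unenege, azfoeha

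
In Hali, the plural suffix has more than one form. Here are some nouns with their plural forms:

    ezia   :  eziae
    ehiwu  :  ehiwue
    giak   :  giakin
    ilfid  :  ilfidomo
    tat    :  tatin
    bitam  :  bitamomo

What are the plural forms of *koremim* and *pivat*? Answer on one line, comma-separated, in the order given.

koremimomo, pivatin

The suffix is conditioned by the final sound: -in when the stem ends in a voiceless consonant (*giak*, *tat*); -omo when the stem ends in a voiced consonant (*ilfid*, *bitam*); -e when the stem ends in a vowel (*ezia*, *ehiwu*).
*koremim*: final sound = /m/, a voiced consonant → -omo → *koremimomo*.
*pivat*: final sound = /t/, a voiceless consonant → -in → *pivatin*.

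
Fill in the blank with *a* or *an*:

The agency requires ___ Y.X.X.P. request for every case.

a

The indefinite article is chosen by the initial *sound* of the following word, not its spelling.
The initialism *Y.X.X.P.* is read letter by letter; the first letter, Y, is pronounced /waɪ/, which begins with a consonant sound.
So the article is *a*: The agency requires a Y.X.X.P. request for every case.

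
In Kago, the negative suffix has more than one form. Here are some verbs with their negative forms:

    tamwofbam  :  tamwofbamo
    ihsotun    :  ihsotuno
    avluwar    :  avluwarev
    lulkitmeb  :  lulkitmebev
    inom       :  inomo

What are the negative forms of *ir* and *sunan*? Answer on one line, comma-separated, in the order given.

The alternation tracks the final consonant of the stem — -o when the stem ends in a nasal (*tamwofbam*, *ihsotun*, *inom*); -ev when the stem ends in a non-nasal consonant (*avluwar*, *lulkitmeb*).
*ir* — final consonant /r/ (non-nasal) → -ev → *irev*.
*sunan*: final consonant = /n/, a nasal → -o → *sunano*.

irev, sunano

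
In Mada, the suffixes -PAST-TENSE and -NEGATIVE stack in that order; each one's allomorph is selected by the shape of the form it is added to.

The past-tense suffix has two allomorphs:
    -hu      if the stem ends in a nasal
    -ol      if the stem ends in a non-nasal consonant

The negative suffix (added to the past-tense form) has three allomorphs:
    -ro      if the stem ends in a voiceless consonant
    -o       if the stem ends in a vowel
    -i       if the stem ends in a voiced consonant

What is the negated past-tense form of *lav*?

*lav* — final consonant /v/ (non-nasal) → -ol → *lavol*.
Since the final sound of the past-tense form *lavol* is /l/ (a voiced consonant), it takes -i, giving *lavoli*.

lavoli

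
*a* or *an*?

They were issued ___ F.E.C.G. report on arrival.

an

The indefinite article is chosen by the initial *sound* of the following word, not its spelling.
The initialism *F.E.C.G.* is read letter by letter; the first letter, F, is pronounced /ɛf/, which begins with a vowel sound.
So the article is *an*: They were issued an F.E.C.G. report on arrival.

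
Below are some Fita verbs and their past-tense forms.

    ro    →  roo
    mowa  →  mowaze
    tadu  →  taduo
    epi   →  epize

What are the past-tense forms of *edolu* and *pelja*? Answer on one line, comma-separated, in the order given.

The pattern is rounding harmony: -o when the last vowel of the stem is a rounded vowel (*ro*, *tadu*); -ze when the last vowel of the stem is an unrounded vowel (*mowa*, *epi*).
The last vowel of *edolu* is /u/, which is a rounded vowel, so the suffix is -o, giving *edoluo*.
*pelja* — last vowel /a/ (an unrounded vowel) → -ze → *peljaze*.

edoluo, peljaze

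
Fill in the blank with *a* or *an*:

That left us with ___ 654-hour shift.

The indefinite article is chosen by the initial *sound* of the following word, not its spelling.
The number *654* is spoken "six hundred …", beginning with /sɪks/ — a consonant sound.
So the article is *a*: That left us with a 654-hour shift.

a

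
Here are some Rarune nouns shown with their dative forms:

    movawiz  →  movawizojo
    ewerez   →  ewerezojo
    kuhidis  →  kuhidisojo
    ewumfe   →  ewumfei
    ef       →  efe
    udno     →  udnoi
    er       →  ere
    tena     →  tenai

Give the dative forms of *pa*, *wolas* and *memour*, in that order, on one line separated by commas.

Looking at the final sound of each stem: -ojo when the stem ends in a sibilant (*movawiz*, *ewerez*, *kuhidis*); -e when the stem ends in a non-sibilant consonant (*ef*, *er*); -i when the stem ends in a vowel (*ewumfe*, *udno*, *tena*).
*pa*: final sound = /a/, a vowel → -i → *pai*.
*wolas*: final sound = /s/, a sibilant → -ojo → *wolasojo*.
The final sound of *memour* is /r/, which is a non-sibilant consonant, so the suffix is -e, giving *memoure*.

pai, wolasojo, memoure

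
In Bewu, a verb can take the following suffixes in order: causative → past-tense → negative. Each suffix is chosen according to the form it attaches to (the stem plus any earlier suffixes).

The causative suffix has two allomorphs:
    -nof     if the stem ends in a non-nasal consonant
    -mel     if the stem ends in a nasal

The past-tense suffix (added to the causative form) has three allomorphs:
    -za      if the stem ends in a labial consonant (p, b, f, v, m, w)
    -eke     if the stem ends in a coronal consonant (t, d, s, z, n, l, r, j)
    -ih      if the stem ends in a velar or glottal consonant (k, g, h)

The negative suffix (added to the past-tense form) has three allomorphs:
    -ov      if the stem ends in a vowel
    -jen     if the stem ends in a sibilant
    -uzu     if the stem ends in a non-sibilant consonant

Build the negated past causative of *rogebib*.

Since the final consonant of *rogebib* is /b/ (non-nasal), it takes -nof, giving *rogebibnof*.
The causative form *rogebibnof*: final consonant = /f/, labial → -za → *rogebibnofza*.
The final sound of the past-tense form *rogebibnofza* is /a/, which is a vowel, so the negative suffix is -ov, giving *rogebibnofzaov*.

rogebibnofzaov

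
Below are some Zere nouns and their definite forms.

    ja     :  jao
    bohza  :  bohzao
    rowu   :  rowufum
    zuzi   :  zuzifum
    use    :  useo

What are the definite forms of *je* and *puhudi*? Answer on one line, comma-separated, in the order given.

jeo, puhudifum

The alternation tracks the last vowel of the stem — -fum when the last vowel of the stem is a high vowel (*rowu*, *zuzi*); -o when the last vowel of the stem is a non-high vowel (*ja*, *bohza*, *use*).
*je*: last vowel = /e/, a non-high vowel → -o → *jeo*.
*puhudi*: last vowel = /i/, a high vowel → -fum → *puhudifum*.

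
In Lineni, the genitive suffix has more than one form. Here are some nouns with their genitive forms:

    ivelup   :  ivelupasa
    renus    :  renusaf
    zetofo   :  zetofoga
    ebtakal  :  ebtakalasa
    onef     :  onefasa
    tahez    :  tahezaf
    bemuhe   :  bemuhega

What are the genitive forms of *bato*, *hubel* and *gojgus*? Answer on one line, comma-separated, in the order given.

batoga, hubelasa, gojgusaf

The suffix is conditioned by the final sound: -af when the stem ends in a sibilant (*renus*, *tahez*); -asa when the stem ends in a non-sibilant consonant (*ivelup*, *ebtakal*, *onef*); -ga when the stem ends in a vowel (*zetofo*, *bemuhe*).
The final sound of *bato* is /o/, which is a vowel, so the suffix is -ga, giving *batoga*.
*hubel*: final sound = /l/, a non-sibilant consonant → -asa → *hubelasa*.
Since the final sound of *gojgus* is /s/ (a sibilant), it takes -af, giving *gojgusaf*.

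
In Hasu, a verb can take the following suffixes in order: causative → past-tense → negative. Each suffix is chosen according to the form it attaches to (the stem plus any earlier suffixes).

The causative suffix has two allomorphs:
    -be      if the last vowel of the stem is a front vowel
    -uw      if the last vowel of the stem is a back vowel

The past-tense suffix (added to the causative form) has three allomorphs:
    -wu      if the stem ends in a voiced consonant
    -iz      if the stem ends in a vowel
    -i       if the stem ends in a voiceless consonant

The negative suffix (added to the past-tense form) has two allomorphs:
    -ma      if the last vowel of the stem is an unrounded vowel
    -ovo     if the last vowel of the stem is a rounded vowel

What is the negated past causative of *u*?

The last vowel of *u* is /u/, which is a back vowel, so the causative suffix is -uw, giving *uuw*.
The causative form *uuw*: final sound = /w/, a voiced consonant → -wu → *uuwwu*.
The past-tense form *uuwwu* — last vowel /u/ (a rounded vowel) → -ovo → *uuwwuovo*.

uuwwuovo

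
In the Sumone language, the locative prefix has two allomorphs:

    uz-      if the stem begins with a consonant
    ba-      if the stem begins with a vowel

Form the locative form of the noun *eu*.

*eu* — first sound /e/ (a vowel) → ba- → *baeu*.

baeu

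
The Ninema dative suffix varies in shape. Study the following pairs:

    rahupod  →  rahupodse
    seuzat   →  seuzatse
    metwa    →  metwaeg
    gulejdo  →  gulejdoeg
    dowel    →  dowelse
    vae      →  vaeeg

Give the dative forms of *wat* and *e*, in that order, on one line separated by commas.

watse, eeg

The suffix is conditioned by the final sound: -se when the stem ends in a consonant (*rahupod*, *seuzat*, *dowel*); -eg when the stem ends in a vowel (*metwa*, *gulejdo*, *vae*).
*wat* — final sound /t/ (a consonant) → -se → *watse*.
*e* — final sound /e/ (a vowel) → -eg → *eeg*.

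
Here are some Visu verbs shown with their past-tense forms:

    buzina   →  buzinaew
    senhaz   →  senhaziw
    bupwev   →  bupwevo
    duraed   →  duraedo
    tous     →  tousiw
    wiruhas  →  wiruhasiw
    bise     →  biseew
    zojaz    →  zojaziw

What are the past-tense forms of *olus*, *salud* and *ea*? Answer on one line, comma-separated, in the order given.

The pattern is sibilance of the final sound: -iw when the stem ends in a sibilant (*senhaz*, *tous*, *wiruhas*, *zojaz*); -o when the stem ends in a non-sibilant consonant (*bupwev*, *duraed*); -ew when the stem ends in a vowel (*buzina*, *bise*).
Since the final sound of *olus* is /s/ (a sibilant), it takes -iw, giving *olusiw*.
The final sound of *salud* is /d/, which is a non-sibilant consonant, so the suffix is -o, giving *saludo*.
*ea*: final sound = /a/, a vowel → -ew → *eaew*.

olusiw, saludo, eaew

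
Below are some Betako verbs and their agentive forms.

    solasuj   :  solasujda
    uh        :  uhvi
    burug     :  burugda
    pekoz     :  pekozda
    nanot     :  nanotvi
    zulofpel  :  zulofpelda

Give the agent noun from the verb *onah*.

onahvi

Looking at the final consonant of each stem: -vi when the stem ends in a voiceless consonant (*uh*, *nanot*); -da when the stem ends in a voiced consonant (*solasuj*, *burug*, *pekoz*, *zulofpel*).
*onah* — final consonant /h/ (voiceless) → -vi → *onahvi*.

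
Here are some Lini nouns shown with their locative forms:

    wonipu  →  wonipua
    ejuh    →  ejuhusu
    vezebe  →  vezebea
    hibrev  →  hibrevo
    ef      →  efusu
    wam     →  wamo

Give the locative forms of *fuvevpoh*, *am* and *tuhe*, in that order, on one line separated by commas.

Looking at the final sound of each stem: -usu when the stem ends in a voiceless consonant (*ejuh*, *ef*); -o when the stem ends in a voiced consonant (*hibrev*, *wam*); -a when the stem ends in a vowel (*wonipu*, *vezebe*).
*fuvevpoh*: final sound = /h/, a voiceless consonant → -usu → *fuvevpohusu*.
Since the final sound of *am* is /m/ (a voiced consonant), it takes -o, giving *amo*.
*tuhe* — final sound /e/ (a vowel) → -a → *tuhea*.

fuvevpohusu, amo, tuhea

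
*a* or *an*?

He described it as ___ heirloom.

The indefinite article is chosen by the initial *sound* of the following word, not its spelling.
*heirloom* begins with the sound /ɛ/ (silent h) — a vowel sound.
So the article is *an*: He described it as an heirloom.

an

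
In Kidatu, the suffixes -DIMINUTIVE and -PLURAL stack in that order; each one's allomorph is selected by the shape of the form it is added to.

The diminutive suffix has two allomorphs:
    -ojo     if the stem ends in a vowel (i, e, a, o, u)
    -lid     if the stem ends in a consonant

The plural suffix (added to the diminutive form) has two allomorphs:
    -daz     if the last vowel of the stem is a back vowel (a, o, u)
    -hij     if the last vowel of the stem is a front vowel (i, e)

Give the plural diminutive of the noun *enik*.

eniklidhij

*enik*: final sound = /k/, a consonant → -lid → *eniklid*.
The diminutive form *eniklid* — last vowel /i/ (a front vowel) → -hij → *eniklidhij*.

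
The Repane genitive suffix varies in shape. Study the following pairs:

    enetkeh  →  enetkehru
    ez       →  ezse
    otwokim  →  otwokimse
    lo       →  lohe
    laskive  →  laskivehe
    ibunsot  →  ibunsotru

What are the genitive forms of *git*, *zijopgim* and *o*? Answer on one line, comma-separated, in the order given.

The alternation tracks the final sound of the stem — -ru when the stem ends in a voiceless consonant (*enetkeh*, *ibunsot*); -se when the stem ends in a voiced consonant (*ez*, *otwokim*); -he when the stem ends in a vowel (*lo*, *laskive*).
*git* — final sound /t/ (a voiceless consonant) → -ru → *gitru*.
*zijopgim* — final sound /m/ (a voiced consonant) → -se → *zijopgimse*.
*o*: final sound = /o/, a vowel → -he → *ohe*.

gitru, zijopgimse, ohe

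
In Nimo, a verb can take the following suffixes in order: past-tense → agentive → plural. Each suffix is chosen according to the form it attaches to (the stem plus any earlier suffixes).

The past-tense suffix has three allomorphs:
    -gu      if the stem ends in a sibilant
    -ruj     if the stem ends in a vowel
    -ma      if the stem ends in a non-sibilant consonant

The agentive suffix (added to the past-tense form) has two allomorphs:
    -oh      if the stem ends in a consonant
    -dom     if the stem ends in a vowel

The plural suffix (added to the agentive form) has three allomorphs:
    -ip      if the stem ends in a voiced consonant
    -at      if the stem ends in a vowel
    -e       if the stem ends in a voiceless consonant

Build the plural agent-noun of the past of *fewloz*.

*fewloz* — final sound /z/ (a sibilant) → -gu → *fewlozgu*.
The past-tense form *fewlozgu*: final sound = /u/, a vowel → -dom → *fewlozgudom*.
Since the final sound of the agentive form *fewlozgudom* is /m/ (a voiced consonant), it takes -ip, giving *fewlozgudomip*.

fewlozgudomip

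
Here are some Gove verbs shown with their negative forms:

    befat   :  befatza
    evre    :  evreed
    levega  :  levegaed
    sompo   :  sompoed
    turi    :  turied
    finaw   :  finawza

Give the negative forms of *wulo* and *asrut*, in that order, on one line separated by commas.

The pattern is consonant vs. vowel: -za when the stem ends in a consonant (*befat*, *finaw*); -ed when the stem ends in a vowel (*evre*, *levega*, *sompo*, *turi*).
The final sound of *wulo* is /o/, which is a vowel, so the suffix is -ed, giving *wuloed*.
The final sound of *asrut* is /t/, which is a consonant, so the suffix is -za, giving *asrutza*.

wuloed, asrutza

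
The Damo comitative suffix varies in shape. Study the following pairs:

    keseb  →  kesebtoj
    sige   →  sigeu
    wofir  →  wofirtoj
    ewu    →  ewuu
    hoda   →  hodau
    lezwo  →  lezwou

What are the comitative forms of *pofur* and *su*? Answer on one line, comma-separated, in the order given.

The pattern is consonant vs. vowel: -toj when the stem ends in a consonant (*keseb*, *wofir*); -u when the stem ends in a vowel (*sige*, *ewu*, *hoda*, *lezwo*).
*pofur*: final sound = /r/, a consonant → -toj → *pofurtoj*.
*su*: final sound = /u/, a vowel → -u → *suu*.

pofurtoj, suu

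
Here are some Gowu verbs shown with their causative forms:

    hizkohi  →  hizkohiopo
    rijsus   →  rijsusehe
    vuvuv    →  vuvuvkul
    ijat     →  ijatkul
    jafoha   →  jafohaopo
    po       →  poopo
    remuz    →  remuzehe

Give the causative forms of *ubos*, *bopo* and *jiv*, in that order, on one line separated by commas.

The suffix is conditioned by the final sound: -ehe when the stem ends in a sibilant (*rijsus*, *remuz*); -kul when the stem ends in a non-sibilant consonant (*vuvuv*, *ijat*); -opo when the stem ends in a vowel (*hizkohi*, *jafoha*, *po*).
Since the final sound of *ubos* is /s/ (a sibilant), it takes -ehe, giving *ubosehe*.
The final sound of *bopo* is /o/, which is a vowel, so the suffix is -opo, giving *bopoopo*.
Since the final sound of *jiv* is /v/ (a non-sibilant consonant), it takes -kul, giving *jivkul*.

ubosehe, bopoopo, jivkul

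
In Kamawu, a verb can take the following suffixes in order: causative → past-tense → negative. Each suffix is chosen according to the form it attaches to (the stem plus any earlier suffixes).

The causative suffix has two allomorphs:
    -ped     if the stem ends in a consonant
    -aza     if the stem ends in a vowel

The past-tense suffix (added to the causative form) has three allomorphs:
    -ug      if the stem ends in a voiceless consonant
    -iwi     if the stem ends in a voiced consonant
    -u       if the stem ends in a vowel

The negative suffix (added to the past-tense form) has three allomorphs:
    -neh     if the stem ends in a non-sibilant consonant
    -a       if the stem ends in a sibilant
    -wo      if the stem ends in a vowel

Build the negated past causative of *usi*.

*usi*: final sound = /i/, a vowel → -aza → *usiaza*.
The causative form *usiaza*: final sound = /a/, a vowel → -u → *usiazau*.
The past-tense form *usiazau*: final sound = /u/, a vowel → -wo → *usiazauwo*.

usiazauwo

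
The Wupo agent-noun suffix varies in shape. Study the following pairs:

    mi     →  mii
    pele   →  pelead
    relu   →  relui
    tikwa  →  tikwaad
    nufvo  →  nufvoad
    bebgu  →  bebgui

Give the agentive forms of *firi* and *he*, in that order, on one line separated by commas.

The pattern is height harmony: -i when the last vowel of the stem is a high vowel (*mi*, *relu*, *bebgu*); -ad when the last vowel of the stem is a non-high vowel (*pele*, *tikwa*, *nufvo*).
*firi*: last vowel = /i/, a high vowel → -i → *firii*.
*he*: last vowel = /e/, a non-high vowel → -ad → *head*.

firii, head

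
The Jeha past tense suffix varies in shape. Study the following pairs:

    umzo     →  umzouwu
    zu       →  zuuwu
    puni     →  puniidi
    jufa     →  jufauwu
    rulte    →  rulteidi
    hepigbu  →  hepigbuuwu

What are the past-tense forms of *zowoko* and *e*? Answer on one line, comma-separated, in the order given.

The pattern is front/back vowel harmony: -idi when the last vowel of the stem is a front vowel (*puni*, *rulte*); -uwu when the last vowel of the stem is a back vowel (*umzo*, *zu*, *jufa*, *hepigbu*).
*zowoko*: last vowel = /o/, a back vowel → -uwu → *zowokouwu*.
*e*: last vowel = /e/, a front vowel → -idi → *eidi*.

zowokouwu, eidi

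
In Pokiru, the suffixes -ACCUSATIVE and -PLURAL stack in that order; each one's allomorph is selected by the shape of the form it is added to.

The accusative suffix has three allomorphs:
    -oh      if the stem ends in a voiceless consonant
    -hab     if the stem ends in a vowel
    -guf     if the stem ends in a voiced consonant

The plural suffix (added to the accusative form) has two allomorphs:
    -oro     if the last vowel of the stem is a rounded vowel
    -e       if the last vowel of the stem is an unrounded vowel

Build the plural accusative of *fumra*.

*fumra* — final sound /a/ (a vowel) → -hab → *fumrahab*.
Since the last vowel of the accusative form *fumrahab* is /a/ (an unrounded vowel), it takes -e, giving *fumrahabe*.

fumrahabe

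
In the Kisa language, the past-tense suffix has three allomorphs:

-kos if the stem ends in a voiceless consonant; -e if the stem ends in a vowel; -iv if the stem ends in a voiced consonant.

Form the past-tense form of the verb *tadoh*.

*tadoh* — final sound /h/ (a voiceless consonant) → -kos → *tadohkos*.

tadohkos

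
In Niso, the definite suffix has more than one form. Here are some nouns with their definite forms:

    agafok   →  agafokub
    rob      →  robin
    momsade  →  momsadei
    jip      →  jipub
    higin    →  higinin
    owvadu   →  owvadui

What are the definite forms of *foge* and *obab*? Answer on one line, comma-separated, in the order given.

The alternation tracks the final sound of the stem — -ub when the stem ends in a voiceless consonant (*agafok*, *jip*); -in when the stem ends in a voiced consonant (*rob*, *higin*); -i when the stem ends in a vowel (*momsade*, *owvadu*).
*foge*: final sound = /e/, a vowel → -i → *fogei*.
Since the final sound of *obab* is /b/ (a voiced consonant), it takes -in, giving *obabin*.

fogei, obabin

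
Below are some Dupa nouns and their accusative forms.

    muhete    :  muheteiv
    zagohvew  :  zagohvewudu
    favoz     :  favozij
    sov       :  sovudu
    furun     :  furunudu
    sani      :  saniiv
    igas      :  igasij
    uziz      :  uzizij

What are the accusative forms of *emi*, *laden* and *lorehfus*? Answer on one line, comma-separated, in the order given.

The alternation tracks the final sound of the stem — -ij when the stem ends in a sibilant (*favoz*, *igas*, *uziz*); -udu when the stem ends in a non-sibilant consonant (*zagohvew*, *sov*, *furun*); -iv when the stem ends in a vowel (*muhete*, *sani*).
*emi* — final sound /i/ (a vowel) → -iv → *emiiv*.
*laden* — final sound /n/ (a non-sibilant consonant) → -udu → *ladenudu*.
The final sound of *lorehfus* is /s/, which is a sibilant, so the suffix is -ij, giving *lorehfusij*.

emiiv, ladenudu, lorehfusij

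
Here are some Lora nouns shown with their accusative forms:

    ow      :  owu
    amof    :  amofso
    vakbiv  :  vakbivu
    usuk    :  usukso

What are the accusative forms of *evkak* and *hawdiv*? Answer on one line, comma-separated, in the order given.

evkakso, hawdivu

The suffix is conditioned by the final consonant: -so when the stem ends in a voiceless consonant (*amof*, *usuk*); -u when the stem ends in a voiced consonant (*ow*, *vakbiv*).
*evkak*: final consonant = /k/, voiceless → -so → *evkakso*.
Since the final consonant of *hawdiv* is /v/ (voiced), it takes -u, giving *hawdivu*.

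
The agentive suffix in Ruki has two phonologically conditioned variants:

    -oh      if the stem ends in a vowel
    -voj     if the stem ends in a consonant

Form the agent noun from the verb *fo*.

fooh

*fo*: final sound = /o/, a vowel → -oh → *fooh*.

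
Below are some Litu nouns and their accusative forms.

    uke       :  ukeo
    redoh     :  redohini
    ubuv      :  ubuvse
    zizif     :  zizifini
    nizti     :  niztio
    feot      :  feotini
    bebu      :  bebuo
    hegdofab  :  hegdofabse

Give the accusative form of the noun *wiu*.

The suffix is conditioned by the final sound: -ini when the stem ends in a voiceless consonant (*redoh*, *zizif*, *feot*); -se when the stem ends in a voiced consonant (*ubuv*, *hegdofab*); -o when the stem ends in a vowel (*uke*, *nizti*, *bebu*).
*wiu* — final sound /u/ (a vowel) → -o → *wiuo*.

wiuo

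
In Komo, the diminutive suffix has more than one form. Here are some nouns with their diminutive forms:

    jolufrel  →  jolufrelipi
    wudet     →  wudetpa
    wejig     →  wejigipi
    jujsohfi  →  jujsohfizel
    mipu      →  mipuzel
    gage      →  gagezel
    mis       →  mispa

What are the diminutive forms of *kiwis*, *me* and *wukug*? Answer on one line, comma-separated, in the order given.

The suffix is conditioned by the final sound: -pa when the stem ends in a voiceless consonant (*wudet*, *mis*); -ipi when the stem ends in a voiced consonant (*jolufrel*, *wejig*); -zel when the stem ends in a vowel (*jujsohfi*, *mipu*, *gage*).
*kiwis*: final sound = /s/, a voiceless consonant → -pa → *kiwispa*.
Since the final sound of *me* is /e/ (a vowel), it takes -zel, giving *mezel*.
*wukug*: final sound = /g/, a voiced consonant → -ipi → *wukugipi*.

kiwispa, mezel, wukugipi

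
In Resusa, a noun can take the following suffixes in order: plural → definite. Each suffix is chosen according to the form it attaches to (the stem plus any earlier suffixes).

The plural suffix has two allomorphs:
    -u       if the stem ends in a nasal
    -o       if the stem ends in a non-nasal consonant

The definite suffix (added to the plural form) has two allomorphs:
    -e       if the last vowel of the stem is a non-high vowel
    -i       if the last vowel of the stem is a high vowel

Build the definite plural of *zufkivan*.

zufkivanui

*zufkivan*: final consonant = /n/, a nasal → -u → *zufkivanu*.
The last vowel of the plural form *zufkivanu* is /u/, which is a high vowel, so the definite suffix is -i, giving *zufkivanui*.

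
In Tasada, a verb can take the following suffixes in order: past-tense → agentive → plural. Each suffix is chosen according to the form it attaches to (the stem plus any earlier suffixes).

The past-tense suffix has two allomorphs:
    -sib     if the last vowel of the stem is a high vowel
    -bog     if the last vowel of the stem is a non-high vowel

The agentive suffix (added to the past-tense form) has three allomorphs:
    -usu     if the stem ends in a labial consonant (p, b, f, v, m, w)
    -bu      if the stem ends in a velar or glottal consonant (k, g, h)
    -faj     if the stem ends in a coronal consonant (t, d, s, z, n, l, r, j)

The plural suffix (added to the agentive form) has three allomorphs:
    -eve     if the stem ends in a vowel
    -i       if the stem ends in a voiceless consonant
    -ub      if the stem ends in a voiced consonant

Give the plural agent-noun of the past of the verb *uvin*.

uvinsibusueve

Since the last vowel of *uvin* is /i/ (a high vowel), it takes -sib, giving *uvinsib*.
The past-tense form *uvinsib* — final consonant /b/ (labial) → -usu → *uvinsibusu*.
Since the final sound of the agentive form *uvinsibusu* is /u/ (a vowel), it takes -eve, giving *uvinsibusueve*.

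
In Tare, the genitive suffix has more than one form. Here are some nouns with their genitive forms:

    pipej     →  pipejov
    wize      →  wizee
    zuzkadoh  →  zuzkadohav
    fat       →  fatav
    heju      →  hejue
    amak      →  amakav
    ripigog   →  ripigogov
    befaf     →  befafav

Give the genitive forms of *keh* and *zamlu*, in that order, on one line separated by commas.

kehav, zamlue

The suffix is conditioned by the final sound: -av when the stem ends in a voiceless consonant (*zuzkadoh*, *fat*, *amak*, *befaf*); -ov when the stem ends in a voiced consonant (*pipej*, *ripigog*); -e when the stem ends in a vowel (*wize*, *heju*).
*keh*: final sound = /h/, a voiceless consonant → -av → *kehav*.
*zamlu* — final sound /u/ (a vowel) → -e → *zamlue*.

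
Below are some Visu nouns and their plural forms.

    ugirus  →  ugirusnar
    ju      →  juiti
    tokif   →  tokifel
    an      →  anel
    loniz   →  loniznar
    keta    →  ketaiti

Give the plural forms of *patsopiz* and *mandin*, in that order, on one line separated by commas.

patsopiznar, mandinel

The suffix is conditioned by the final sound: -nar when the stem ends in a sibilant (*ugirus*, *loniz*); -el when the stem ends in a non-sibilant consonant (*tokif*, *an*); -iti when the stem ends in a vowel (*ju*, *keta*).
*patsopiz* — final sound /z/ (a sibilant) → -nar → *patsopiznar*.
*mandin*: final sound = /n/, a non-sibilant consonant → -el → *mandinel*.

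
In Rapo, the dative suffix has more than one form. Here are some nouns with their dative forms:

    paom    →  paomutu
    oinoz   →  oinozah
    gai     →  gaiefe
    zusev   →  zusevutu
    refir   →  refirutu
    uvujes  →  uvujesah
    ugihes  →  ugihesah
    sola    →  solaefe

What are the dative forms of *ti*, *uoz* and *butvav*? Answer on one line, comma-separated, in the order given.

The alternation tracks the final sound of the stem — -ah when the stem ends in a sibilant (*oinoz*, *uvujes*, *ugihes*); -utu when the stem ends in a non-sibilant consonant (*paom*, *zusev*, *refir*); -efe when the stem ends in a vowel (*gai*, *sola*).
*ti* — final sound /i/ (a vowel) → -efe → *tiefe*.
*uoz*: final sound = /z/, a sibilant → -ah → *uozah*.
*butvav*: final sound = /v/, a non-sibilant consonant → -utu → *butvavutu*.

tiefe, uozah, butvavutu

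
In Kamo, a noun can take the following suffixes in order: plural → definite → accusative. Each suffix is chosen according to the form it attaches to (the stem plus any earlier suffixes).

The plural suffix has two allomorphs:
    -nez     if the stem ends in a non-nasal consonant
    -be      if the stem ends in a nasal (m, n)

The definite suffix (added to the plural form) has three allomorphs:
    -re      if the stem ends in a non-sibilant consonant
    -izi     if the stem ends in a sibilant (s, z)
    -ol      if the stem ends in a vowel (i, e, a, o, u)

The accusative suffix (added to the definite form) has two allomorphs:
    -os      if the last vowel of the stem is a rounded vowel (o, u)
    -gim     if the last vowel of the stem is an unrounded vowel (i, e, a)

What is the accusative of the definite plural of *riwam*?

riwambeolos

*riwam* — final consonant /m/ (a nasal) → -be → *riwambe*.
Since the final sound of the plural form *riwambe* is /e/ (a vowel), it takes -ol, giving *riwambeol*.
The definite form *riwambeol*: last vowel = /o/, a rounded vowel → -os → *riwambeolos*.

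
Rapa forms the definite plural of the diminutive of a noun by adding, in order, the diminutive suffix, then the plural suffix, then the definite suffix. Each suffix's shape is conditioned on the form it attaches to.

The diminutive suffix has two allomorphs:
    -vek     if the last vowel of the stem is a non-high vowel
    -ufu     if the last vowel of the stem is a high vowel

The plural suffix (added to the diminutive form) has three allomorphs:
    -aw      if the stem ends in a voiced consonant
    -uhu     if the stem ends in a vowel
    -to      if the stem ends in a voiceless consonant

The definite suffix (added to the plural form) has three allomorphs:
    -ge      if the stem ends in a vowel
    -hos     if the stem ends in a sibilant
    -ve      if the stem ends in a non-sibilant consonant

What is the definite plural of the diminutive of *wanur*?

wanurufuuhuge

Since the last vowel of *wanur* is /u/ (a high vowel), it takes -ufu, giving *wanurufu*.
The diminutive form *wanurufu*: final sound = /u/, a vowel → -uhu → *wanurufuuhu*.
Since the final sound of the plural form *wanurufuuhu* is /u/ (a vowel), it takes -ge, giving *wanurufuuhuge*.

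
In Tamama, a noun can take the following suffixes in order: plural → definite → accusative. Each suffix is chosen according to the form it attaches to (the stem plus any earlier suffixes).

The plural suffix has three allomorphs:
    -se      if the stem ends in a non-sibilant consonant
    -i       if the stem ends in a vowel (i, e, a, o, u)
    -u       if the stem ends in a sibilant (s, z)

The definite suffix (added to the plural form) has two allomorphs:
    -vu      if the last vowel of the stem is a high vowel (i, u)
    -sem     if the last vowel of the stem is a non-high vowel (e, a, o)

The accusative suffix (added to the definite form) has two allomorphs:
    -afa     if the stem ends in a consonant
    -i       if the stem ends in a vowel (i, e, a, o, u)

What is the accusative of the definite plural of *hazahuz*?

hazahuzuvui

*hazahuz*: final sound = /z/, a sibilant → -u → *hazahuzu*.
The last vowel of the plural form *hazahuzu* is /u/, which is a high vowel, so the definite suffix is -vu, giving *hazahuzuvu*.
The definite form *hazahuzuvu* — final sound /u/ (a vowel) → -i → *hazahuzuvui*.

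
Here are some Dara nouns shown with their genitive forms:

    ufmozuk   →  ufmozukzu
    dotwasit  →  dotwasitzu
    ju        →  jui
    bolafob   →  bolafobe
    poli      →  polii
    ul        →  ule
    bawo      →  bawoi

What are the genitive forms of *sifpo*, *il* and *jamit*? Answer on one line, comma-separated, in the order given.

sifpoi, ile, jamitzu

The suffix is conditioned by the final sound: -zu when the stem ends in a voiceless consonant (*ufmozuk*, *dotwasit*); -e when the stem ends in a voiced consonant (*bolafob*, *ul*); -i when the stem ends in a vowel (*ju*, *poli*, *bawo*).
*sifpo* — final sound /o/ (a vowel) → -i → *sifpoi*.
Since the final sound of *il* is /l/ (a voiced consonant), it takes -e, giving *ile*.
Since the final sound of *jamit* is /t/ (a voiceless consonant), it takes -zu, giving *jamitzu*.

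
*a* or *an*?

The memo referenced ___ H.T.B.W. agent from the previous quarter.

The indefinite article is chosen by the initial *sound* of the following word, not its spelling.
The initialism *H.T.B.W.* is read letter by letter; the first letter, H, is pronounced /eɪtʃ/, which begins with a vowel sound.
So the article is *an*: The memo referenced an H.T.B.W. agent from the previous quarter.

an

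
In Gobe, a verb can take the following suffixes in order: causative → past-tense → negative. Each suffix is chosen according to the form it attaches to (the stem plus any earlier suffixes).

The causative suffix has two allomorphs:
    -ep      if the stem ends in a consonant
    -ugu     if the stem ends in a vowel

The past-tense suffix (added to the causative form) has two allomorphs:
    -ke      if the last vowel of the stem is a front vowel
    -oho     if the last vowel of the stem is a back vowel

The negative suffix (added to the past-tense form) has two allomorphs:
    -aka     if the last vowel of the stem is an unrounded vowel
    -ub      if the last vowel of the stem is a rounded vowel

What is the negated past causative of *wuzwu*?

wuzwuuguohoub

*wuzwu*: final sound = /u/, a vowel → -ugu → *wuzwuugu*.
Since the last vowel of the causative form *wuzwuugu* is /u/ (a back vowel), it takes -oho, giving *wuzwuuguoho*.
Since the last vowel of the past-tense form *wuzwuuguoho* is /o/ (a rounded vowel), it takes -ub, giving *wuzwuuguohoub*.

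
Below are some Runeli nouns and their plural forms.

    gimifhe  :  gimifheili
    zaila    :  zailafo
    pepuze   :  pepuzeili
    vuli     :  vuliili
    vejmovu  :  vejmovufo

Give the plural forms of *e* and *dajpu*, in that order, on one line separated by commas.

eili, dajpufo

The pattern is front/back vowel harmony: -ili when the last vowel of the stem is a front vowel (*gimifhe*, *pepuze*, *vuli*); -fo when the last vowel of the stem is a back vowel (*zaila*, *vejmovu*).
Since the last vowel of *e* is /e/ (a front vowel), it takes -ili, giving *eili*.
The last vowel of *dajpu* is /u/, which is a back vowel, so the suffix is -fo, giving *dajpufo*.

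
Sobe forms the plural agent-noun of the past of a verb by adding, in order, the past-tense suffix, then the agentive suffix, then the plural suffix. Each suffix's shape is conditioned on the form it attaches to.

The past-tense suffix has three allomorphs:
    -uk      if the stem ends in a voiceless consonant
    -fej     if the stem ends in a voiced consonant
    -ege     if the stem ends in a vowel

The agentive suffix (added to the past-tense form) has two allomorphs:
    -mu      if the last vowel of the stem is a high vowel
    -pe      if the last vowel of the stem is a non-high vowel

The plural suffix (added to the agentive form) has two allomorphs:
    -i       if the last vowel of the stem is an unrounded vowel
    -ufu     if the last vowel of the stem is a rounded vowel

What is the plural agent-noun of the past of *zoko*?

Since the final sound of *zoko* is /o/ (a vowel), it takes -ege, giving *zokoege*.
Since the last vowel of the past-tense form *zokoege* is /e/ (a non-high vowel), it takes -pe, giving *zokoegepe*.
Since the last vowel of the agentive form *zokoegepe* is /e/ (an unrounded vowel), it takes -i, giving *zokoegepei*.

zokoegepei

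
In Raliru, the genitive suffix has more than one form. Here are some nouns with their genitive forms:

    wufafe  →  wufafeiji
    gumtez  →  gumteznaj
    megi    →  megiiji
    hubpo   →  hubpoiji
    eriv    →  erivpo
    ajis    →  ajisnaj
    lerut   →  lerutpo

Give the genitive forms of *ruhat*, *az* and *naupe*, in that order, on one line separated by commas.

The alternation tracks the final sound of the stem — -naj when the stem ends in a sibilant (*gumtez*, *ajis*); -po when the stem ends in a non-sibilant consonant (*eriv*, *lerut*); -iji when the stem ends in a vowel (*wufafe*, *megi*, *hubpo*).
Since the final sound of *ruhat* is /t/ (a non-sibilant consonant), it takes -po, giving *ruhatpo*.
Since the final sound of *az* is /z/ (a sibilant), it takes -naj, giving *aznaj*.
Since the final sound of *naupe* is /e/ (a vowel), it takes -iji, giving *naupeiji*.

ruhatpo, aznaj, naupeiji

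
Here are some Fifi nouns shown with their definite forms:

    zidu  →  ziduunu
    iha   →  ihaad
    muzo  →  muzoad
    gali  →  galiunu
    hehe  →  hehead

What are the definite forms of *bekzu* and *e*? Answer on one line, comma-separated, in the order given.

bekzuunu, ead

The suffix is conditioned by the last vowel: -unu when the last vowel of the stem is a high vowel (*zidu*, *gali*); -ad when the last vowel of the stem is a non-high vowel (*iha*, *muzo*, *hehe*).
*bekzu* — last vowel /u/ (a high vowel) → -unu → *bekzuunu*.
*e*: last vowel = /e/, a non-high vowel → -ad → *ead*.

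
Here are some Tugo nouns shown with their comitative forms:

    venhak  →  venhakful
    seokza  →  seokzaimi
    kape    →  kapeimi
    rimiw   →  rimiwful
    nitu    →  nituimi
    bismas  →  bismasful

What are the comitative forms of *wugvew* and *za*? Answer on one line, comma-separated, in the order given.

The suffix is conditioned by the final sound: -ful when the stem ends in a consonant (*venhak*, *rimiw*, *bismas*); -imi when the stem ends in a vowel (*seokza*, *kape*, *nitu*).
*wugvew* — final sound /w/ (a consonant) → -ful → *wugvewful*.
Since the final sound of *za* is /a/ (a vowel), it takes -imi, giving *zaimi*.

wugvewful, zaimi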